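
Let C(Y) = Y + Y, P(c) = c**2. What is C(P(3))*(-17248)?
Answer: -310464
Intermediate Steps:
C(Y) = 2*Y
C(P(3))*(-17248) = (2*3**2)*(-17248) = (2*9)*(-17248) = 18*(-17248) = -310464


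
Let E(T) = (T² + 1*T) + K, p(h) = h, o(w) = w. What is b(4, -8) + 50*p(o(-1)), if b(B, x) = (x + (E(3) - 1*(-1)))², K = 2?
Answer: -1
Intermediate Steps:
E(T) = 2 + T + T² (E(T) = (T² + 1*T) + 2 = (T² + T) + 2 = (T + T²) + 2 = 2 + T + T²)
b(B, x) = (15 + x)² (b(B, x) = (x + ((2 + 3 + 3²) - 1*(-1)))² = (x + ((2 + 3 + 9) + 1))² = (x + (14 + 1))² = (x + 15)² = (15 + x)²)
b(4, -8) + 50*p(o(-1)) = (15 - 8)² + 50*(-1) = 7² - 50 = 49 - 50 = -1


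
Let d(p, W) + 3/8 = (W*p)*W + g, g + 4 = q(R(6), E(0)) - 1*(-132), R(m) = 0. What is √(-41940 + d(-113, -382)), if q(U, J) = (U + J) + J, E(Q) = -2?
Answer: I*√264499654/4 ≈ 4065.9*I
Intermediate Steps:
q(U, J) = U + 2*J (q(U, J) = (J + U) + J = U + 2*J)
g = 124 (g = -4 + ((0 + 2*(-2)) - 1*(-132)) = -4 + ((0 - 4) + 132) = -4 + (-4 + 132) = -4 + 128 = 124)
d(p, W) = 989/8 + p*W² (d(p, W) = -3/8 + ((W*p)*W + 124) = -3/8 + (p*W² + 124) = -3/8 + (124 + p*W²) = 989/8 + p*W²)
√(-41940 + d(-113, -382)) = √(-41940 + (989/8 - 113*(-382)²)) = √(-41940 + (989/8 - 113*145924)) = √(-41940 + (989/8 - 16489412)) = √(-41940 - 131914307/8) = √(-132249827/8) = I*√264499654/4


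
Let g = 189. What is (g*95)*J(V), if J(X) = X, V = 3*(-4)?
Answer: -215460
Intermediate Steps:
V = -12
(g*95)*J(V) = (189*95)*(-12) = 17955*(-12) = -215460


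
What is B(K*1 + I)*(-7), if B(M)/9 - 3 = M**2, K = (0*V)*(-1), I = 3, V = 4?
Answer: -756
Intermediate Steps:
K = 0 (K = (0*4)*(-1) = 0*(-1) = 0)
B(M) = 27 + 9*M**2
B(K*1 + I)*(-7) = (27 + 9*(0*1 + 3)**2)*(-7) = (27 + 9*(0 + 3)**2)*(-7) = (27 + 9*3**2)*(-7) = (27 + 9*9)*(-7) = (27 + 81)*(-7) = 108*(-7) = -756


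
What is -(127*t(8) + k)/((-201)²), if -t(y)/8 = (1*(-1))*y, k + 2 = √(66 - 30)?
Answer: -8132/40401 ≈ -0.20128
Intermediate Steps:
k = 4 (k = -2 + √(66 - 30) = -2 + √36 = -2 + 6 = 4)
t(y) = 8*y (t(y) = -8*1*(-1)*y = -(-8)*y = 8*y)
-(127*t(8) + k)/((-201)²) = -(127*(8*8) + 4)/((-201)²) = -(127*64 + 4)/40401 = -(8128 + 4)/40401 = -8132/40401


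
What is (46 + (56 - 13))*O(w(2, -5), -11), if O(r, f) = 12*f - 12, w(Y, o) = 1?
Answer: -12816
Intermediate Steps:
O(r, f) = -12 + 12*f
(46 + (56 - 13))*O(w(2, -5), -11) = (46 + (56 - 13))*(-12 + 12*(-11)) = (46 + 43)*(-12 - 132) = 89*(-144) = -12816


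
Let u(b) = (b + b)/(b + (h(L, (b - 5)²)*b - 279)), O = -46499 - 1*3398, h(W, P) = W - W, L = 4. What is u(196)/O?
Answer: 392/4141451 ≈ 9.4653e-5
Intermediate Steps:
h(W, P) = 0
O = -49897 (O = -46499 - 3398 = -49897)
u(b) = 2*b/(-279 + b) (u(b) = (b + b)/(b + (0*b - 279)) = (2*b)/(b + (0 - 279)) = (2*b)/(b - 279) = (2*b)/(-279 + b) = 2*b/(-279 + b))
u(196)/O = (2*196/(-279 + 196))/(-49897) = (2*196/(-83))*(-1/49897) = (2*196*(-1/83))*(-1/49897) = -392/83*(-1/49897) = 392/4141451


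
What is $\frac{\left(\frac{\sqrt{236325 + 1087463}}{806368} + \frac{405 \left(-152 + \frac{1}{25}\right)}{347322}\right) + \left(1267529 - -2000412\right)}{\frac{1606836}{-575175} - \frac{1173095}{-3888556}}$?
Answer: $- \frac{20147645021610981801610}{15363587036322877} - \frac{235630025 \sqrt{330947}}{236742612959732} \approx -1.3114 \cdot 10^{6}$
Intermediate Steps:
$\frac{\left(\frac{\sqrt{236325 + 1087463}}{806368} + \frac{405 \left(-152 + \frac{1}{25}\right)}{347322}\right) + \left(1267529 - -2000412\right)}{\frac{1606836}{-575175} - \frac{1173095}{-3888556}} = \frac{\left(\sqrt{1323788} \cdot \frac{1}{806368} + 405 \left(-152 + \frac{1}{25}\right) \frac{1}{347322}\right) + \left(1267529 + 2000412\right)}{1606836 \left(- \frac{1}{575175}\right) - - \frac{167585}{555508}} = \frac{\left(2 \sqrt{330947} \cdot \frac{1}{806368} + 405 \left(- \frac{3799}{25}\right) \frac{1}{347322}\right) + 3267941}{- \frac{535612}{191725} + \frac{167585}{555508}} = \frac{\left(\frac{\sqrt{330947}}{403184} - \frac{102573}{578870}\right) + 3267941}{- \frac{265406516771}{106504771300}} = \left(\left(\frac{\sqrt{330947}}{403184} - \frac{102573}{578870}\right) + 3267941\right) \left(- \frac{106504771300}{265406516771}\right) = \left(\left(- \frac{102573}{578870} + \frac{\sqrt{330947}}{403184}\right) + 3267941\right) \left(- \frac{106504771300}{265406516771}\right) = \left(\frac{1891712904097}{578870} + \frac{\sqrt{330947}}{403184}\right) \left(- \frac{106504771300}{265406516771}\right) = - \frac{20147645021610981801610}{15363587036322877} - \frac{235630025 \sqrt{330947}}{236742612959732}$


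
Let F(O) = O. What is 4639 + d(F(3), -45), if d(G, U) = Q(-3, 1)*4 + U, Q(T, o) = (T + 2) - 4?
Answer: 4574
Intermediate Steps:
Q(T, o) = -2 + T (Q(T, o) = (2 + T) - 4 = -2 + T)
d(G, U) = -20 + U (d(G, U) = (-2 - 3)*4 + U = -5*4 + U = -20 + U)
4639 + d(F(3), -45) = 4639 + (-20 - 45) = 4639 - 65 = 4574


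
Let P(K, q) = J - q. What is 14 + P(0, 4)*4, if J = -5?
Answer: -22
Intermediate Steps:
P(K, q) = -5 - q
14 + P(0, 4)*4 = 14 + (-5 - 1*4)*4 = 14 + (-5 - 4)*4 = 14 - 9*4 = 14 - 36 = -22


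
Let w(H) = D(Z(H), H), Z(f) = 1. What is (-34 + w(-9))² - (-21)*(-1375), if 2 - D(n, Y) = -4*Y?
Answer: -24251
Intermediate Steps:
D(n, Y) = 2 + 4*Y (D(n, Y) = 2 - (-4)*Y = 2 + 4*Y)
w(H) = 2 + 4*H
(-34 + w(-9))² - (-21)*(-1375) = (-34 + (2 + 4*(-9)))² - (-21)*(-1375) = (-34 + (2 - 36))² - 1*28875 = (-34 - 34)² - 28875 = (-68)² - 28875 = 4624 - 28875 = -24251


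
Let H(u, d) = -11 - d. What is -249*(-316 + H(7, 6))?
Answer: 82917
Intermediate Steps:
-249*(-316 + H(7, 6)) = -249*(-316 + (-11 - 1*6)) = -249*(-316 + (-11 - 6)) = -249*(-316 - 17) = -249*(-333) = 82917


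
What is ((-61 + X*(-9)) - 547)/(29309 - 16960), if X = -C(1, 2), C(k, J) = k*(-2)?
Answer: -626/12349 ≈ -0.050692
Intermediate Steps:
C(k, J) = -2*k
X = 2 (X = -(-2) = -1*(-2) = 2)
((-61 + X*(-9)) - 547)/(29309 - 16960) = ((-61 + 2*(-9)) - 547)/(29309 - 16960) = ((-61 - 18) - 547)/12349 = (-79 - 547)*(1/12349) = -626*1/12349 = -626/12349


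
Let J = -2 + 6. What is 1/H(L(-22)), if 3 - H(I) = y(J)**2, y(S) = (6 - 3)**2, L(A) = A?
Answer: -1/78 ≈ -0.012821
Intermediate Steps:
J = 4
y(S) = 9 (y(S) = 3**2 = 9)
H(I) = -78 (H(I) = 3 - 1*9**2 = 3 - 1*81 = 3 - 81 = -78)
1/H(L(-22)) = 1/(-78) = -1/78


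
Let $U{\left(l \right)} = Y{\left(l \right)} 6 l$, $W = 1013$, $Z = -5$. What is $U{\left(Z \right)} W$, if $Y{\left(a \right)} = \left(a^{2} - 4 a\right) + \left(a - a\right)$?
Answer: $-1367550$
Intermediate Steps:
$Y{\left(a \right)} = a^{2} - 4 a$ ($Y{\left(a \right)} = \left(a^{2} - 4 a\right) + 0 = a^{2} - 4 a$)
$U{\left(l \right)} = 6 l^{2} \left(-4 + l\right)$ ($U{\left(l \right)} = l \left(-4 + l\right) 6 l = 6 l \left(-4 + l\right) l = 6 l^{2} \left(-4 + l\right)$)
$U{\left(Z \right)} W = 6 \left(-5\right)^{2} \left(-4 - 5\right) 1013 = 6 \cdot 25 \left(-9\right) 1013 = \left(-1350\right) 1013 = -1367550$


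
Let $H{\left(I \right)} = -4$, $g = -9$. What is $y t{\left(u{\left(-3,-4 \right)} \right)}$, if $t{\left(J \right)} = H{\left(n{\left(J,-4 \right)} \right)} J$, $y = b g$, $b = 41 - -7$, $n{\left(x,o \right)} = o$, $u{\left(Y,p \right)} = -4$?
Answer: $-6912$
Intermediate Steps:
$b = 48$ ($b = 41 + 7 = 48$)
$y = -432$ ($y = 48 \left(-9\right) = -432$)
$t{\left(J \right)} = - 4 J$
$y t{\left(u{\left(-3,-4 \right)} \right)} = - 432 \left(\left(-4\right) \left(-4\right)\right) = \left(-432\right) 16 = -6912$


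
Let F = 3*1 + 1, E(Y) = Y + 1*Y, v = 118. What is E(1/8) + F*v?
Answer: 1889/4 ≈ 472.25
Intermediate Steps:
E(Y) = 2*Y (E(Y) = Y + Y = 2*Y)
F = 4 (F = 3 + 1 = 4)
E(1/8) + F*v = 2/8 + 4*118 = 2*(⅛) + 472 = ¼ + 472 = 1889/4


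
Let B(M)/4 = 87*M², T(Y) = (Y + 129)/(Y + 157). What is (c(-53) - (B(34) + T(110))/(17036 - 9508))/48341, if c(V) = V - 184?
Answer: -583775447/97164249816 ≈ -0.0060081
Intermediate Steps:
c(V) = -184 + V
T(Y) = (129 + Y)/(157 + Y)
B(M) = 348*M² (B(M) = 4*(87*M²) = 348*M²)
(c(-53) - (B(34) + T(110))/(17036 - 9508))/48341 = ((-184 - 53) - (348*34² + (129 + 110)/(157 + 110))/(17036 - 9508))/48341 = (-237 - (348*1156 + 239/267)/7528)*(1/48341) = (-237 - (402288 + (1/267)*239)/7528)*(1/48341) = (-237 - (402288 + 239/267)/7528)*(1/48341) = (-237 - 107411135/(267*7528))*(1/48341) = (-237 - 1*107411135/2009976)*(1/48341) = (-237 - 107411135/2009976)*(1/48341) = -583775447/2009976*1/48341 = -583775447/97164249816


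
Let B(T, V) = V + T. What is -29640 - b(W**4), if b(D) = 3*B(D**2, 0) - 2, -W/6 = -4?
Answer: -330225972166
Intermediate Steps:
B(T, V) = T + V
W = 24 (W = -6*(-4) = 24)
b(D) = -2 + 3*D**2 (b(D) = 3*(D**2 + 0) - 2 = 3*D**2 - 2 = -2 + 3*D**2)
-29640 - b(W**4) = -29640 - (-2 + 3*(24**4)**2) = -29640 - (-2 + 3*331776**2) = -29640 - (-2 + 3*110075314176) = -29640 - (-2 + 330225942528) = -29640 - 1*330225942526 = -29640 - 330225942526 = -330225972166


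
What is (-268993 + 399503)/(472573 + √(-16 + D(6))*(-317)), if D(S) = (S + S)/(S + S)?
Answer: 30837751115/111663373832 + 20685835*I*√15/111663373832 ≈ 0.27617 + 0.00071748*I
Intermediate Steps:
D(S) = 1 (D(S) = (2*S)/((2*S)) = (2*S)*(1/(2*S)) = 1)
(-268993 + 399503)/(472573 + √(-16 + D(6))*(-317)) = (-268993 + 399503)/(472573 + √(-16 + 1)*(-317)) = 130510/(472573 + √(-15)*(-317)) = 130510/(472573 + (I*√15)*(-317)) = 130510/(472573 - 317*I*√15)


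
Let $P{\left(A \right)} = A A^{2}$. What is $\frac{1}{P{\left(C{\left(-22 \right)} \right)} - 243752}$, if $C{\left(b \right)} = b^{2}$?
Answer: $\frac{1}{113136152} \approx 8.8389 \cdot 10^{-9}$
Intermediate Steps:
$P{\left(A \right)} = A^{3}$
$\frac{1}{P{\left(C{\left(-22 \right)} \right)} - 243752} = \frac{1}{\left(\left(-22\right)^{2}\right)^{3} - 243752} = \frac{1}{484^{3} - 243752} = \frac{1}{113379904 - 243752} = \frac{1}{113136152}$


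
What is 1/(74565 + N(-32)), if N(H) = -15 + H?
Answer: 1/74518 ≈ 1.3420e-5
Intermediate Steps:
1/(74565 + N(-32)) = 1/(74565 + (-15 - 32)) = 1/(74565 - 47) = 1/74518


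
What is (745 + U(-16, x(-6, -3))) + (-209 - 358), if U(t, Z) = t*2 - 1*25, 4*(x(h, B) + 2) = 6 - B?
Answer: 121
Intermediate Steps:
x(h, B) = -½ - B/4 (x(h, B) = -2 + (6 - B)/4 = -2 + (3/2 - B/4) = -½ - B/4)
U(t, Z) = -25 + 2*t (U(t, Z) = 2*t - 25 = -25 + 2*t)
(745 + U(-16, x(-6, -3))) + (-209 - 358) = (745 + (-25 + 2*(-16))) + (-209 - 358) = (745 + (-25 - 32)) - 567 = (745 - 57) - 567 = 688 - 567 = 121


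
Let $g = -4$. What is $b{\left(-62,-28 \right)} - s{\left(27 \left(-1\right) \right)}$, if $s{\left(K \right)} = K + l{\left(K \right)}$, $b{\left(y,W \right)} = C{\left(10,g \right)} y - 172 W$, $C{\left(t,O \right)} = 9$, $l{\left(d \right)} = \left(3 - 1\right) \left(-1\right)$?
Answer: $4287$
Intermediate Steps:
$l{\left(d \right)} = -2$ ($l{\left(d \right)} = 2 \left(-1\right) = -2$)
$b{\left(y,W \right)} = - 172 W + 9 y$ ($b{\left(y,W \right)} = 9 y - 172 W = - 172 W + 9 y$)
$s{\left(K \right)} = -2 + K$ ($s{\left(K \right)} = K - 2 = -2 + K$)
$b{\left(-62,-28 \right)} - s{\left(27 \left(-1\right) \right)} = \left(\left(-172\right) \left(-28\right) + 9 \left(-62\right)\right) - \left(-2 + 27 \left(-1\right)\right) = \left(4816 - 558\right) - \left(-2 - 27\right) = 4258 - -29 = 4258 + 29 = 4287$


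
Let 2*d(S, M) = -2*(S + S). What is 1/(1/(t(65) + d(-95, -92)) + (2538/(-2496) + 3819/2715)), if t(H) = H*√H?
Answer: 105211787876000/40926747961153 - 73703339008*√65/40926747961153 ≈ 2.5562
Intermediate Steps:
t(H) = H^(3/2)
d(S, M) = -2*S (d(S, M) = (-2*(S + S))/2 = (-4*S)/2 = -2*S)
1/(1/(t(65) + d(-95, -92)) + (2538/(-2496) + 3819/2715)) = 1/(1/(65^(3/2) - 2*(-95)) + (2538/(-2496) + 3819/2715)) = 1/(1/(65*√65 + 190) + (2538*(-1/2496) + 3819*(1/2715))) = 1/(1/(190 + 65*√65) + (-423/416 + 1273/905)) = 1/(1/(190 + 65*√65) + 146753/376480) = 1/(146753/376480 + 1/(190 + 65*√65))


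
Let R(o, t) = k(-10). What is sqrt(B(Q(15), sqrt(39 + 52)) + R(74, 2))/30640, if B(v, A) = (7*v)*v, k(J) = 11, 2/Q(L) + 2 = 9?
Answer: 9*sqrt(7)/214480 ≈ 0.00011102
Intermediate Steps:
Q(L) = 2/7 (Q(L) = 2/(-2 + 9) = 2/7)
R(o, t) = 11
B(v, A) = 7*v**2
sqrt(B(Q(15), sqrt(39 + 52)) + R(74, 2))/30640 = sqrt(7*(2/7)**2 + 11)/30640 = sqrt(7*(4/49) + 11)*(1/30640) = sqrt(4/7 + 11)*(1/30640) = sqrt(81/7)*(1/30640) = (9*sqrt(7)/7)*(1/30640) = 9*sqrt(7)/214480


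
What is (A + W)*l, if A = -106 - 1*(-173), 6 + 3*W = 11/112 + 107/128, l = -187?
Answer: -10943053/896 ≈ -12213.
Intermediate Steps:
W = -1513/896 (W = -2 + (11/112 + 107/128)/3 = -2 + (⅓)*(837/896) = -2 + 279/896 = -1513/896 ≈ -1.6886)
A = 67 (A = -106 + 173 = 67)
(A + W)*l = (67 - 1513/896)*(-187) = (58519/896)*(-187) = -10943053/896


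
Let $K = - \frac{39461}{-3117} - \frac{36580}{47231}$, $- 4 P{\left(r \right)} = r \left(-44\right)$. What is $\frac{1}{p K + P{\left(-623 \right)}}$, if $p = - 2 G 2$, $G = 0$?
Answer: $- \frac{1}{6853} \approx -0.00014592$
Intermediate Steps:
$p = 0$ ($p = \left(-2\right) 0 \cdot 2 = 0 \cdot 2 = 0$)
$P{\left(r \right)} = 11 r$ ($P{\left(r \right)} = - \frac{r \left(-44\right)}{4} = - \frac{\left(-44\right) r}{4} = 11 r$)
$K = \frac{1749762631}{147219027}$ ($K = \left(-39461\right) \left(- \frac{1}{3117}\right) - \frac{36580}{47231} = \frac{39461}{3117} - \frac{36580}{47231} = \frac{1749762631}{147219027} \approx 11.885$)
$\frac{1}{p K + P{\left(-623 \right)}} = \frac{1}{0 \cdot \frac{1749762631}{147219027} + 11 \left(-623\right)} = \frac{1}{0 - 6853} = \frac{1}{-6853} = - \frac{1}{6853}$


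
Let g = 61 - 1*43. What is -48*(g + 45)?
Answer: -3024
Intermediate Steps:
g = 18 (g = 61 - 43 = 18)
-48*(g + 45) = -48*(18 + 45) = -48*63 = -3024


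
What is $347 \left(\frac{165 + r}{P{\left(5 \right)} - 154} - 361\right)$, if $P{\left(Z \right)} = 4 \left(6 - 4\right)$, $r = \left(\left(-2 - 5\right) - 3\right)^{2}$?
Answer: $- \frac{18380937}{146} \approx -1.259 \cdot 10^{5}$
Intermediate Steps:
$r = 100$ ($r = \left(-7 - 3\right)^{2} = \left(-10\right)^{2} = 100$)
$P{\left(Z \right)} = 8$ ($P{\left(Z \right)} = 4 \cdot 2 = 8$)
$347 \left(\frac{165 + r}{P{\left(5 \right)} - 154} - 361\right) = 347 \left(\frac{165 + 100}{8 - 154} - 361\right) = 347 \left(\frac{265}{-146} - 361\right) = 347 \left(265 \left(- \frac{1}{146}\right) - 361\right) = 347 \left(- \frac{265}{146} - 361\right) = 347 \left(- \frac{52971}{146}\right) = - \frac{18380937}{146}$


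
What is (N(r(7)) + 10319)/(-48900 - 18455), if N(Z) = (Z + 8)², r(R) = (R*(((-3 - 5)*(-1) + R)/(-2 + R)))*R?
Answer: -34344/67355 ≈ -0.50990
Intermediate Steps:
r(R) = R²*(8 + R)/(-2 + R) (r(R) = (R*((-8*(-1) + R)/(-2 + R)))*R = (R*((8 + R)/(-2 + R)))*R = (R*(8 + R)/(-2 + R))*R = R²*(8 + R)/(-2 + R))
N(Z) = (8 + Z)²
(N(r(7)) + 10319)/(-48900 - 18455) = ((8 + 7²*(8 + 7)/(-2 + 7))² + 10319)/(-48900 - 18455) = ((8 + 49*15/5)² + 10319)/(-67355) = ((8 + 49*(⅕)*15)² + 10319)*(-1/67355) = ((8 + 147)² + 10319)*(-1/67355) = (155² + 10319)*(-1/67355) = (24025 + 10319)*(-1/67355) = 34344*(-1/67355) = -34344/67355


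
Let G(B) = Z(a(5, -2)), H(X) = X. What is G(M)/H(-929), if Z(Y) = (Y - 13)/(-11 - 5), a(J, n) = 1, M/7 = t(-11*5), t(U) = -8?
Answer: -3/3716 ≈ -0.00080732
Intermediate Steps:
M = -56 (M = 7*(-8) = -56)
Z(Y) = 13/16 - Y/16 (Z(Y) = (-13 + Y)/(-16) = (-13 + Y)*(-1/16) = 13/16 - Y/16)
G(B) = ¾ (G(B) = 13/16 - 1/16*1 = 13/16 - 1/16 = ¾)
G(M)/H(-929) = (¾)/(-929) = (¾)*(-1/929) = -3/3716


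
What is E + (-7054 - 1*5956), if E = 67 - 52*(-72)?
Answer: -9199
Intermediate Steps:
E = 3811 (E = 67 + 3744 = 3811)
E + (-7054 - 1*5956) = 3811 + (-7054 - 1*5956) = 3811 + (-7054 - 5956) = 3811 - 13010 = -9199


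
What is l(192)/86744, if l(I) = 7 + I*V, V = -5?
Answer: -953/86744 ≈ -0.010986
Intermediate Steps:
l(I) = 7 - 5*I (l(I) = 7 + I*(-5) = 7 - 5*I)
l(192)/86744 = (7 - 5*192)/86744 = (7 - 960)*(1/86744) = -953*1/86744 = -953/86744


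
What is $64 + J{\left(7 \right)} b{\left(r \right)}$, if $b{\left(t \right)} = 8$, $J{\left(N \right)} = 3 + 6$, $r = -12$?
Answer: $136$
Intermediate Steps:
$J{\left(N \right)} = 9$
$64 + J{\left(7 \right)} b{\left(r \right)} = 64 + 9 \cdot 8 = 64 + 72 = 136$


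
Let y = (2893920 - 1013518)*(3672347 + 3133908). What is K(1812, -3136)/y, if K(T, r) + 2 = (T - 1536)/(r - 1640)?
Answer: -819/5093801214774980 ≈ -1.6078e-13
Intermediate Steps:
K(T, r) = -2 + (-1536 + T)/(-1640 + r) (K(T, r) = -2 + (T - 1536)/(r - 1640) = -2 + (-1536 + T)/(-1640 + r))
y = 12798495514510 (y = 1880402*6806255 = 12798495514510)
K(1812, -3136)/y = ((1744 + 1812 - 2*(-3136))/(-1640 - 3136))/12798495514510 = ((1744 + 1812 + 6272)/(-4776))*(1/12798495514510) = -1/4776*9828*(1/12798495514510) = -819/398*1/12798495514510 = -819/5093801214774980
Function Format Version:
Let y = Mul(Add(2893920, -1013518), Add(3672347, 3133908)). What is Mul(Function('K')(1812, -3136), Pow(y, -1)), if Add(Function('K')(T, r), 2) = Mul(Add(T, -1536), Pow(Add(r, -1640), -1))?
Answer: Rational(-819, 5093801214774980) ≈ -1.6078e-13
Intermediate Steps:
Function('K')(T, r) = Add(-2, Mul(Pow(Add(-1640, r), -1), Add(-1536, T))) (Function('K')(T, r) = Add(-2, Mul(Add(T, -1536), Pow(Add(r, -1640), -1))) = Add(-2, Mul(Add(-1536, T), Pow(Add(-1640, r), -1))) = Add(-2, Mul(Pow(Add(-1640, r), -1), Add(-1536, T))))
y = 12798495514510 (y = Mul(1880402, 6806255) = 12798495514510)
Mul(Function('K')(1812, -3136), Pow(y, -1)) = Mul(Mul(Pow(Add(-1640, -3136), -1), Add(1744, 1812, Mul(-2, -3136))), Pow(12798495514510, -1)) = Mul(Mul(Pow(-4776, -1), Add(1744, 1812, 6272)), Rational(1, 12798495514510)) = Mul(Mul(Rational(-1, 4776), 9828), Rational(1, 12798495514510)) = Mul(Rational(-819, 398), Rational(1, 12798495514510)) = Rational(-819, 5093801214774980)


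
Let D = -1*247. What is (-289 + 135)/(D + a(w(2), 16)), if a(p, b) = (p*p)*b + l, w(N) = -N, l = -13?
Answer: 11/14 ≈ 0.78571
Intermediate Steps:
a(p, b) = -13 + b*p² (a(p, b) = (p*p)*b - 13 = p²*b - 13 = b*p² - 13 = -13 + b*p²)
D = -247
(-289 + 135)/(D + a(w(2), 16)) = (-289 + 135)/(-247 + (-13 + 16*(-1*2)²)) = -154/(-247 + (-13 + 16*(-2)²)) = -154/(-247 + (-13 + 16*4)) = -154/(-247 + (-13 + 64)) = -154/(-247 + 51) = -154/(-196) = -154*(-1/196) = 11/14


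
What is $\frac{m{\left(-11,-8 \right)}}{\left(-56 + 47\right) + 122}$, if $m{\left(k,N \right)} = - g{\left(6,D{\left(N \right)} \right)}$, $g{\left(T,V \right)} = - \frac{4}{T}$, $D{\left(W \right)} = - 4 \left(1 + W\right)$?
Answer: $\frac{2}{339} \approx 0.0058997$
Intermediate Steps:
$D{\left(W \right)} = -4 - 4 W$
$m{\left(k,N \right)} = \frac{2}{3}$ ($m{\left(k,N \right)} = - \frac{-4}{6} = \left(-1\right) \left(- \frac{2}{3}\right) = \frac{2}{3}$)
$\frac{m{\left(-11,-8 \right)}}{\left(-56 + 47\right) + 122} = \frac{2}{3 \left(\left(-56 + 47\right) + 122\right)} = \frac{2}{3 \left(-9 + 122\right)} = \frac{2}{3 \cdot 113} = \frac{2}{3} \cdot \frac{1}{113} = \frac{2}{339}$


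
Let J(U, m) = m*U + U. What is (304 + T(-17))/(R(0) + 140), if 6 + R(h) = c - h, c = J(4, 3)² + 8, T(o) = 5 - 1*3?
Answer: 153/199 ≈ 0.76884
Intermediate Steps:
T(o) = 2 (T(o) = 5 - 3 = 2)
J(U, m) = U + U*m (J(U, m) = U*m + U = U + U*m)
c = 264 (c = (4*(1 + 3))² + 8 = (4*4)² + 8 = 16² + 8 = 256 + 8 = 264)
R(h) = 258 - h (R(h) = -6 + (264 - h) = 258 - h)
(304 + T(-17))/(R(0) + 140) = (304 + 2)/((258 - 1*0) + 140) = 306/((258 + 0) + 140) = 306/(258 + 140) = 306/398 = 306*(1/398) = 153/199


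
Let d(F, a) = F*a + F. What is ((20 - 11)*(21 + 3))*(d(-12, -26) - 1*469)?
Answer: -36504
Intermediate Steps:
d(F, a) = F + F*a
((20 - 11)*(21 + 3))*(d(-12, -26) - 1*469) = ((20 - 11)*(21 + 3))*(-12*(1 - 26) - 1*469) = (9*24)*(-12*(-25) - 469) = 216*(300 - 469) = 216*(-169) = -36504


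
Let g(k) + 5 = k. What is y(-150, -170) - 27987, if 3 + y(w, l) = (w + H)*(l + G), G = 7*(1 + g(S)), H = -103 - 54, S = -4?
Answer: 41392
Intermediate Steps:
H = -157
g(k) = -5 + k
G = -56 (G = 7*(1 + (-5 - 4)) = 7*(1 - 9) = 7*(-8) = -56)
y(w, l) = -3 + (-157 + w)*(-56 + l) (y(w, l) = -3 + (w - 157)*(l - 56) = -3 + (-157 + w)*(-56 + l))
y(-150, -170) - 27987 = (8789 - 157*(-170) - 56*(-150) - 170*(-150)) - 27987 = (8789 + 26690 + 8400 + 25500) - 27987 = 69379 - 27987 = 41392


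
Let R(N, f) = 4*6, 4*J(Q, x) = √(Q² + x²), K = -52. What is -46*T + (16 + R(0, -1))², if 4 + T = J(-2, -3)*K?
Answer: 1784 + 598*√13 ≈ 3940.1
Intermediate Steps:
J(Q, x) = √(Q² + x²)/4
R(N, f) = 24
T = -4 - 13*√13 (T = -4 + (√((-2)² + (-3)²)/4)*(-52) = -4 + (√(4 + 9)/4)*(-52) = -4 + (√13/4)*(-52) = -4 - 13*√13 ≈ -50.872)
-46*T + (16 + R(0, -1))² = -46*(-4 - 13*√13) + (16 + 24)² = (184 + 598*√13) + 40² = (184 + 598*√13) + 1600 = 1784 + 598*√13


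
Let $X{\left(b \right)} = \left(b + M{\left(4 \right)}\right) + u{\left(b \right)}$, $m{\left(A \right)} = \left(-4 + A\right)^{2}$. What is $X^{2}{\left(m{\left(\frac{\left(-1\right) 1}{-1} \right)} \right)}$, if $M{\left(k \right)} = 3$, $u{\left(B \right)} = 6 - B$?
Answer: $81$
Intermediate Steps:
$X{\left(b \right)} = 9$ ($X{\left(b \right)} = \left(b + 3\right) - \left(-6 + b\right) = \left(3 + b\right) - \left(-6 + b\right) = 9$)
$X^{2}{\left(m{\left(\frac{\left(-1\right) 1}{-1} \right)} \right)} = 9^{2} = 81$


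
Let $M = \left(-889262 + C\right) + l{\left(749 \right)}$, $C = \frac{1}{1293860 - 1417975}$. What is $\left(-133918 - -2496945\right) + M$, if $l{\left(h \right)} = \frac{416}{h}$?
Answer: $\frac{137004392519366}{92962135} \approx 1.4738 \cdot 10^{6}$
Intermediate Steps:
$C = - \frac{1}{124115}$ ($C = \frac{1}{-124115} = - \frac{1}{124115} \approx -8.057 \cdot 10^{-6}$)
$M = - \frac{82667642463279}{92962135}$ ($M = \left(-889262 - \frac{1}{124115}\right) + \frac{416}{749} = - \frac{110370753131}{124115} + 416 \cdot \frac{1}{749} = - \frac{110370753131}{124115} + \frac{416}{749} = - \frac{82667642463279}{92962135} \approx -8.8926 \cdot 10^{5}$)
$\left(-133918 - -2496945\right) + M = \left(-133918 - -2496945\right) - \frac{82667642463279}{92962135} = \left(-133918 + 2496945\right) - \frac{82667642463279}{92962135} = 2363027 - \frac{82667642463279}{92962135} = \frac{137004392519366}{92962135}$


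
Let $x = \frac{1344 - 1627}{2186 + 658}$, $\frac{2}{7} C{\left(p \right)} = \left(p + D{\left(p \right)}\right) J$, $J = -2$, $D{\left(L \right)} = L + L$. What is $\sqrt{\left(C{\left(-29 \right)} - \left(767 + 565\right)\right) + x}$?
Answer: $\frac{i \sqrt{162463105}}{474} \approx 26.891 i$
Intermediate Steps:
$D{\left(L \right)} = 2 L$
$C{\left(p \right)} = - 21 p$ ($C{\left(p \right)} = \frac{7 \left(p + 2 p\right) \left(-2\right)}{2} = \frac{7 \cdot 3 p \left(-2\right)}{2} = \frac{7 \left(- 6 p\right)}{2} = - 21 p$)
$x = - \frac{283}{2844} \approx -0.099508$
$\sqrt{\left(C{\left(-29 \right)} - \left(767 + 565\right)\right) + x} = \sqrt{\left(\left(-21\right) \left(-29\right) - \left(767 + 565\right)\right) - \frac{283}{2844}} = \sqrt{\left(609 - 1332\right) - \frac{283}{2844}} = \sqrt{-723 - \frac{283}{2844}} = \sqrt{- \frac{2056495}{2844}} = \frac{i \sqrt{162463105}}{474}$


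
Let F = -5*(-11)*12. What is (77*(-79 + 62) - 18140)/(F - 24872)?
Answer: 19449/24212 ≈ 0.80328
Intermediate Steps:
F = 660 (F = 55*12 = 660)
(77*(-79 + 62) - 18140)/(F - 24872) = (77*(-79 + 62) - 18140)/(660 - 24872) = (77*(-17) - 18140)/(-24212) = (-1309 - 18140)*(-1/24212) = -19449*(-1/24212) = 19449/24212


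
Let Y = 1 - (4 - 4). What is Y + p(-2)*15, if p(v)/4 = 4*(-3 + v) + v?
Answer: -1319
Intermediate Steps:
p(v) = -48 + 20*v (p(v) = 4*(4*(-3 + v) + v) = 4*((-12 + 4*v) + v) = 4*(-12 + 5*v) = -48 + 20*v)
Y = 1 (Y = 1 - 1*0 = 1 + 0 = 1)
Y + p(-2)*15 = 1 + (-48 + 20*(-2))*15 = 1 + (-48 - 40)*15 = 1 - 88*15 = 1 - 1320 = -1319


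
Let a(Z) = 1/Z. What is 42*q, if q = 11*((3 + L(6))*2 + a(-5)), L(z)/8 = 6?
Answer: 235158/5 ≈ 47032.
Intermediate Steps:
a(Z) = 1/Z
L(z) = 48 (L(z) = 8*6 = 48)
q = 5599/5 (q = 11*((3 + 48)*2 + 1/(-5)) = 11*(51*2 - ⅕) = 11*(102 - ⅕) = 11*(509/5) = 5599/5 ≈ 1119.8)
42*q = 42*(5599/5) = 235158/5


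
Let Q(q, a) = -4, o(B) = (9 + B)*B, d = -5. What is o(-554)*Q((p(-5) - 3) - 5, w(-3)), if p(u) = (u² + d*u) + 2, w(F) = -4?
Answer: -1207720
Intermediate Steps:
o(B) = B*(9 + B)
p(u) = 2 + u² - 5*u (p(u) = (u² - 5*u) + 2 = 2 + u² - 5*u)
o(-554)*Q((p(-5) - 3) - 5, w(-3)) = -554*(9 - 554)*(-4) = -554*(-545)*(-4) = 301930*(-4) = -1207720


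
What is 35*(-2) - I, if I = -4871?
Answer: 4801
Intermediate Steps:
35*(-2) - I = 35*(-2) - 1*(-4871) = -70 + 4871 = 4801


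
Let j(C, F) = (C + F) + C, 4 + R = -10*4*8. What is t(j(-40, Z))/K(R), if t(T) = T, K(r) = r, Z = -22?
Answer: 17/54 ≈ 0.31481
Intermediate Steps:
R = -324 (R = -4 - 10*4*8 = -4 - 40*8 = -4 - 320 = -324)
j(C, F) = F + 2*C
t(j(-40, Z))/K(R) = (-22 + 2*(-40))/(-324) = (-22 - 80)*(-1/324) = -102*(-1/324) = 17/54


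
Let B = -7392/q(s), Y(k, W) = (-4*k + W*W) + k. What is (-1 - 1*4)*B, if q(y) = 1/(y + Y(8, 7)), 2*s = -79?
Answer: -535920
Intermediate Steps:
s = -79/2 (s = (1/2)*(-79) = -79/2 ≈ -39.500)
Y(k, W) = W**2 - 3*k (Y(k, W) = (-4*k + W**2) + k = (W**2 - 4*k) + k = W**2 - 3*k)
q(y) = 1/(25 + y) (q(y) = 1/(y + (7**2 - 3*8)) = 1/(y + (49 - 24)) = 1/(y + 25) = 1/(25 + y))
B = 107184 (B = -7392/(1/(25 - 79/2)) = -7392/(1/(-29/2)) = -7392/(-2/29) = -7392*(-29/2) = 107184)
(-1 - 1*4)*B = (-1 - 1*4)*107184 = (-1 - 4)*107184 = -5*107184 = -535920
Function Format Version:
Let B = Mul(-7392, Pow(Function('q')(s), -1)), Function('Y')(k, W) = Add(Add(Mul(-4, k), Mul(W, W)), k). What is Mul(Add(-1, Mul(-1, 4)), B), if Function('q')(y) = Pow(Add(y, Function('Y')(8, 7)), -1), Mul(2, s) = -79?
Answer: -535920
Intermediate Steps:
s = Rational(-79, 2) (s = Mul(Rational(1, 2), -79) = Rational(-79, 2) ≈ -39.500)
Function('Y')(k, W) = Add(Pow(W, 2), Mul(-3, k)) (Function('Y')(k, W) = Add(Add(Mul(-4, k), Pow(W, 2)), k) = Add(Add(Pow(W, 2), Mul(-4, k)), k) = Add(Pow(W, 2), Mul(-3, k)))
Function('q')(y) = Pow(Add(25, y), -1) (Function('q')(y) = Pow(Add(y, Add(Pow(7, 2), Mul(-3, 8))), -1) = Pow(Add(y, Add(49, -24)), -1) = Pow(Add(y, 25), -1) = Pow(Add(25, y), -1))
B = 107184 (B = Mul(-7392, Pow(Pow(Add(25, Rational(-79, 2)), -1), -1)) = Mul(-7392, Pow(Pow(Rational(-29, 2), -1), -1)) = Mul(-7392, Pow(Rational(-2, 29), -1)) = Mul(-7392, Rational(-29, 2)) = 107184)
Mul(Add(-1, Mul(-1, 4)), B) = Mul(Add(-1, Mul(-1, 4)), 107184) = Mul(Add(-1, -4), 107184) = Mul(-5, 107184) = -535920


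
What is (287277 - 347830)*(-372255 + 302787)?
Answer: 4206495804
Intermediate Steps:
(287277 - 347830)*(-372255 + 302787) = -60553*(-69468) = 4206495804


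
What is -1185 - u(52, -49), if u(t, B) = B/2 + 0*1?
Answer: -2321/2 ≈ -1160.5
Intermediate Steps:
u(t, B) = B/2 (u(t, B) = B*(½) + 0 = B/2 + 0 = B/2)
-1185 - u(52, -49) = -1185 - (-49)/2 = -1185 - 1*(-49/2) = -1185 + 49/2 = -2321/2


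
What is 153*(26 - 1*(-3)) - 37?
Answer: 4400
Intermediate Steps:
153*(26 - 1*(-3)) - 37 = 153*(26 + 3) - 37 = 153*29 - 37 = 4437 - 37 = 4400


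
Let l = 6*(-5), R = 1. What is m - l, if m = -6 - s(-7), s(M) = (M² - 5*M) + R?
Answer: -61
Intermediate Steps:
s(M) = 1 + M² - 5*M (s(M) = (M² - 5*M) + 1 = 1 + M² - 5*M)
l = -30
m = -91 (m = -6 - (1 + (-7)² - 5*(-7)) = -6 - (1 + 49 + 35) = -6 - 1*85 = -6 - 85 = -91)
m - l = -91 - 1*(-30) = -91 + 30 = -61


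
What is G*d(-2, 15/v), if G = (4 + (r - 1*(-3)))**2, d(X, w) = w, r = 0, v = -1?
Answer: -735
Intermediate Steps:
G = 49 (G = (4 + (0 - 1*(-3)))**2 = (4 + (0 + 3))**2 = (4 + 3)**2 = 7**2 = 49)
G*d(-2, 15/v) = 49*(15/(-1)) = 49*(15*(-1)) = 49*(-15) = -735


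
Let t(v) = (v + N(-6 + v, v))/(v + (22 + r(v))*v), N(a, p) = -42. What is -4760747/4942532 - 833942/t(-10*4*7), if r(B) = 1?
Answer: -1978456919646301/113678236 ≈ -1.7404e+7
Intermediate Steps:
t(v) = (-42 + v)/(24*v) (t(v) = (v - 42)/(v + (22 + 1)*v) = (-42 + v)/(v + 23*v) = (-42 + v)/((24*v)) = (-42 + v)*(1/(24*v)) = (-42 + v)/(24*v))
-4760747/4942532 - 833942/t(-10*4*7) = -4760747/4942532 - 833942*(-6720/(-42 - 10*4*7)) = -4760747*1/4942532 - 833942*(-6720/(-42 - 40*7)) = -4760747/4942532 - 833942*(-6720/(-42 - 280)) = -4760747/4942532 - 833942/((1/24)*(-1/280)*(-322)) = -4760747/4942532 - 833942/23/480 = -4760747/4942532 - 833942*480/23 = -4760747/4942532 - 400292160/23 = -1978456919646301/113678236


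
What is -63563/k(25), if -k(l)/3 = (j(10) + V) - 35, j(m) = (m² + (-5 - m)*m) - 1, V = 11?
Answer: -63563/225 ≈ -282.50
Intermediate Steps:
j(m) = -1 + m² + m*(-5 - m) (j(m) = (m² + m*(-5 - m)) - 1 = -1 + m² + m*(-5 - m))
k(l) = 225 (k(l) = -3*(((-1 - 5*10) + 11) - 35) = -3*(((-1 - 50) + 11) - 35) = -3*((-51 + 11) - 35) = -3*(-40 - 35) = -3*(-75) = 225)
-63563/k(25) = -63563/225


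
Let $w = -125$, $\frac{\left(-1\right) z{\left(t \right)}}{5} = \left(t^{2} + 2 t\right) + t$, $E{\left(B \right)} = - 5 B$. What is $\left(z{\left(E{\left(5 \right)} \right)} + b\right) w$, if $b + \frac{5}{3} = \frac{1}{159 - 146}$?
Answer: $\frac{13414000}{39} \approx 3.4395 \cdot 10^{5}$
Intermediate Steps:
$z{\left(t \right)} = - 15 t - 5 t^{2}$ ($z{\left(t \right)} = - 5 \left(\left(t^{2} + 2 t\right) + t\right) = - 5 \left(t^{2} + 3 t\right) = - 15 t - 5 t^{2}$)
$b = - \frac{62}{39}$ ($b = - \frac{5}{3} + \frac{1}{159 - 146} = - \frac{5}{3} + \frac{1}{13} = - \frac{62}{39} \approx -1.5897$)
$\left(z{\left(E{\left(5 \right)} \right)} + b\right) w = \left(- 5 \left(\left(-5\right) 5\right) \left(3 - 25\right) - \frac{62}{39}\right) \left(-125\right) = \left(\left(-5\right) \left(-25\right) \left(3 - 25\right) - \frac{62}{39}\right) \left(-125\right) = \left(\left(-5\right) \left(-25\right) \left(-22\right) - \frac{62}{39}\right) \left(-125\right) = \left(-2750 - \frac{62}{39}\right) \left(-125\right) = \left(- \frac{107312}{39}\right) \left(-125\right) = \frac{13414000}{39}$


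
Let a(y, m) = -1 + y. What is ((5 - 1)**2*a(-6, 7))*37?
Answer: -4144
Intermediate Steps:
((5 - 1)**2*a(-6, 7))*37 = ((5 - 1)**2*(-1 - 6))*37 = (4**2*(-7))*37 = (16*(-7))*37 = -112*37 = -4144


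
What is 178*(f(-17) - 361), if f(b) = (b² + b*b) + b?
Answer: 35600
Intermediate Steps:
f(b) = b + 2*b² (f(b) = (b² + b²) + b = 2*b² + b = b + 2*b²)
178*(f(-17) - 361) = 178*(-17*(1 + 2*(-17)) - 361) = 178*(-17*(1 - 34) - 361) = 178*(-17*(-33) - 361) = 178*(561 - 361) = 178*200 = 35600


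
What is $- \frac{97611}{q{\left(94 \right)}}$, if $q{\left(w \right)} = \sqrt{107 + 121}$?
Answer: $- \frac{32537 \sqrt{57}}{38} \approx -6464.4$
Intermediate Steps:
$q{\left(w \right)} = 2 \sqrt{57}$ ($q{\left(w \right)} = \sqrt{228} = 2 \sqrt{57}$)
$- \frac{97611}{q{\left(94 \right)}} = - \frac{97611}{2 \sqrt{57}} = - 97611 \frac{\sqrt{57}}{114} = - \frac{32537 \sqrt{57}}{38}$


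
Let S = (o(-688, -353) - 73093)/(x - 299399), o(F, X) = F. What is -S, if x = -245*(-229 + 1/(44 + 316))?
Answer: -5312232/17517217 ≈ -0.30326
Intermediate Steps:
x = 4039511/72 (x = -245*(-229 + 1/360) = -245*(-82439/360) = 4039511/72 ≈ 56104.)
S = 5312232/17517217 (S = (-688 - 73093)/(4039511/72 - 299399) = -73781/(-17517217/72) = -73781*(-72/17517217) = 5312232/17517217 ≈ 0.30326)
-S = -1*5312232/17517217 = -5312232/17517217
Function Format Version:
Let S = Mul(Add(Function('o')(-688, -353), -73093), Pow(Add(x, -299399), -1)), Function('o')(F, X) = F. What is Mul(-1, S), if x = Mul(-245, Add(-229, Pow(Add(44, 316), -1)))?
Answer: Rational(-5312232, 17517217) ≈ -0.30326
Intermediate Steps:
x = Rational(4039511, 72) (x = Mul(-245, Add(-229, Pow(360, -1))) = Mul(-245, Add(-229, Rational(1, 360))) = Mul(-245, Rational(-82439, 360)) = Rational(4039511, 72) ≈ 56104.)
S = Rational(5312232, 17517217) (S = Mul(Add(-688, -73093), Pow(Add(Rational(4039511, 72), -299399), -1)) = Mul(-73781, Pow(Rational(-17517217, 72), -1)) = Mul(-73781, Rational(-72, 17517217)) = Rational(5312232, 17517217) ≈ 0.30326)
Mul(-1, S) = Mul(-1, Rational(5312232, 17517217)) = Rational(-5312232, 17517217)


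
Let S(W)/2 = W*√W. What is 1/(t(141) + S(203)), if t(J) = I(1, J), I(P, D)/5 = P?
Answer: -5/33461683 + 406*√203/33461683 ≈ 0.00017272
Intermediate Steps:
I(P, D) = 5*P
t(J) = 5 (t(J) = 5*1 = 5)
S(W) = 2*W^(3/2) (S(W) = 2*(W*√W) = 2*W^(3/2))
1/(t(141) + S(203)) = 1/(5 + 2*203^(3/2)) = 1/(5 + 2*(203*√203)) = 1/(5 + 406*√203)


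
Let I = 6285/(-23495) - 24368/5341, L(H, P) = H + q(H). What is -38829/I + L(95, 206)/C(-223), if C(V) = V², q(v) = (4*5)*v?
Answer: 48461418511636074/6028093136501 ≈ 8039.3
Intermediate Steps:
q(v) = 20*v
L(H, P) = 21*H (L(H, P) = H + 20*H = 21*H)
I = -121218869/25097359 (I = 6285*(-1/23495) - 24368*1/5341 = -1257/4699 - 24368/5341 = -121218869/25097359 ≈ -4.8299)
-38829/I + L(95, 206)/C(-223) = -38829/(-121218869/25097359) + (21*95)/((-223)²) = -38829*(-25097359/121218869) + 1995/49729 = 974505352611/121218869 + 1995*(1/49729) = 974505352611/121218869 + 1995/49729 = 48461418511636074/6028093136501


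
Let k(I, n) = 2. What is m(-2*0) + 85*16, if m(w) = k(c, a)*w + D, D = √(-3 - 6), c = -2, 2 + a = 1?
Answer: 1360 + 3*I ≈ 1360.0 + 3.0*I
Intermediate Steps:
a = -1 (a = -2 + 1 = -1)
D = 3*I (D = √(-9) = 3*I ≈ 3.0*I)
m(w) = 2*w + 3*I
m(-2*0) + 85*16 = (2*(-2*0) + 3*I) + 85*16 = (2*0 + 3*I) + 1360 = (0 + 3*I) + 1360 = 3*I + 1360 = 1360 + 3*I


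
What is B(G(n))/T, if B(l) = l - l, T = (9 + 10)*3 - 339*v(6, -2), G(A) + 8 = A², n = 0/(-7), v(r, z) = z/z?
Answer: 0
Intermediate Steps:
v(r, z) = 1
n = 0 (n = 0*(-⅐) = 0)
G(A) = -8 + A²
T = -282 (T = (9 + 10)*3 - 339*1 = 19*3 - 339 = 57 - 339 = -282)
B(l) = 0
B(G(n))/T = 0/(-282) = 0*(-1/282) = 0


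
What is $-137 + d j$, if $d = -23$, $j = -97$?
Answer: $2094$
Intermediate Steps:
$-137 + d j = -137 - -2231 = -137 + 2231 = 2094$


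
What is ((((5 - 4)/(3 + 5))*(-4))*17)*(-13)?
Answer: 221/2 ≈ 110.50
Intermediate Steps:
((((5 - 4)/(3 + 5))*(-4))*17)*(-13) = (((1/8)*(-4))*17)*(-13) = (((1*(⅛))*(-4))*17)*(-13) = (((⅛)*(-4))*17)*(-13) = -½*17*(-13) = -17/2*(-13) = 221/2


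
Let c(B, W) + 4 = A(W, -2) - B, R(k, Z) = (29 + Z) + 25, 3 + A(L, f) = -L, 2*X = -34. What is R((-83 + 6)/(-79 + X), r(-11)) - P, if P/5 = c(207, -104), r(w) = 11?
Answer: 615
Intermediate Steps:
X = -17 (X = (1/2)*(-34) = -17)
A(L, f) = -3 - L
R(k, Z) = 54 + Z
c(B, W) = -7 - B - W (c(B, W) = -4 + ((-3 - W) - B) = -4 + (-3 - B - W) = -7 - B - W)
P = -550 (P = 5*(-7 - 1*207 - 1*(-104)) = 5*(-7 - 207 + 104) = 5*(-110) = -550)
R((-83 + 6)/(-79 + X), r(-11)) - P = (54 + 11) - 1*(-550) = 65 + 550 = 615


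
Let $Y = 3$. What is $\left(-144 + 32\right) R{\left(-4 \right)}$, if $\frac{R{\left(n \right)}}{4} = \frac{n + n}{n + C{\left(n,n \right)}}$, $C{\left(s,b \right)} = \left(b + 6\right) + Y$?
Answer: $3584$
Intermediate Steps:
$C{\left(s,b \right)} = 9 + b$ ($C{\left(s,b \right)} = \left(b + 6\right) + 3 = \left(6 + b\right) + 3 = 9 + b$)
$R{\left(n \right)} = \frac{8 n}{9 + 2 n}$ ($R{\left(n \right)} = 4 \frac{n + n}{n + \left(9 + n\right)} = 4 \frac{2 n}{9 + 2 n} = \frac{8 n}{9 + 2 n}$)
$\left(-144 + 32\right) R{\left(-4 \right)} = \left(-144 + 32\right) 8 \left(-4\right) \frac{1}{9 + 2 \left(-4\right)} = - 112 \cdot 8 \left(-4\right) \frac{1}{9 - 8} = - 112 \cdot 8 \left(-4\right) 1^{-1} = - 112 \cdot 8 \left(-4\right) 1 = \left(-112\right) \left(-32\right) = 3584$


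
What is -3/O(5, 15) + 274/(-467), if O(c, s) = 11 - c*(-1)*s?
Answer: -24965/40162 ≈ -0.62161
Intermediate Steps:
O(c, s) = 11 + c*s (O(c, s) = 11 - (-c)*s = 11 - (-1)*c*s = 11 + c*s)
-3/O(5, 15) + 274/(-467) = -3/(11 + 5*15) + 274/(-467) = -3/(11 + 75) + 274*(-1/467) = -3/86 - 274/467 = -24965/40162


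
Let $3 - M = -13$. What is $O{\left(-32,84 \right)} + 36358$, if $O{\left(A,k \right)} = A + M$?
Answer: $36342$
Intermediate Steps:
$M = 16$ ($M = 3 - -13 = 3 + 13 = 16$)
$O{\left(A,k \right)} = 16 + A$ ($O{\left(A,k \right)} = A + 16 = 16 + A$)
$O{\left(-32,84 \right)} + 36358 = \left(16 - 32\right) + 36358 = -16 + 36358 = 36342$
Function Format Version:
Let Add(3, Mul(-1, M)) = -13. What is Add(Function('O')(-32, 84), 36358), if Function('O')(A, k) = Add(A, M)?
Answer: 36342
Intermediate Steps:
M = 16 (M = Add(3, Mul(-1, -13)) = Add(3, 13) = 16)
Function('O')(A, k) = Add(16, A) (Function('O')(A, k) = Add(A, 16) = Add(16, A))
Add(Function('O')(-32, 84), 36358) = Add(Add(16, -32), 36358) = Add(-16, 36358) = 36342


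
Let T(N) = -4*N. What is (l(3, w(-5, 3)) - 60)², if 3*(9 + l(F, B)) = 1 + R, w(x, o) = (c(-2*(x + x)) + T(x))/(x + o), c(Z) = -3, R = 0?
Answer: 42436/9 ≈ 4715.1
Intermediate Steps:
w(x, o) = (-3 - 4*x)/(o + x) (w(x, o) = (-3 - 4*x)/(x + o) = (-3 - 4*x)/(o + x))
l(F, B) = -26/3 (l(F, B) = -9 + (1 + 0)/3 = -9 + (⅓)*1 = -9 + ⅓ = -26/3)
(l(3, w(-5, 3)) - 60)² = (-26/3 - 60)² = (-206/3)² = 42436/9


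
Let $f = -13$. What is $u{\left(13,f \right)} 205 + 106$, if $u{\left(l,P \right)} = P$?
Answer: $-2559$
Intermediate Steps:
$u{\left(13,f \right)} 205 + 106 = \left(-13\right) 205 + 106 = -2665 + 106 = -2559$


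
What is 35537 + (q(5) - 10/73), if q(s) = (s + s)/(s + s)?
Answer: 2594264/73 ≈ 35538.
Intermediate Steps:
q(s) = 1 (q(s) = (2*s)/((2*s)) = (2*s)*(1/(2*s)) = 1)
35537 + (q(5) - 10/73) = 35537 + (1 - 10/73) = 35537 + 63/73 = 2594264/73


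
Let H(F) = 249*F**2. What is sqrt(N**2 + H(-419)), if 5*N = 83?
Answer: sqrt(1092874114)/5 ≈ 6611.7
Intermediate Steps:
N = 83/5 (N = (1/5)*83 = 83/5 ≈ 16.600)
sqrt(N**2 + H(-419)) = sqrt((83/5)**2 + 249*(-419)**2) = sqrt(6889/25 + 249*175561) = sqrt(6889/25 + 43714689) = sqrt(1092874114/25) = sqrt(1092874114)/5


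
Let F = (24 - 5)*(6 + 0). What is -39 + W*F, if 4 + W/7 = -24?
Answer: -22383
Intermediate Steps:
W = -196 (W = -28 + 7*(-24) = -28 - 168 = -196)
F = 114 (F = 19*6 = 114)
-39 + W*F = -39 - 196*114 = -39 - 22344 = -22383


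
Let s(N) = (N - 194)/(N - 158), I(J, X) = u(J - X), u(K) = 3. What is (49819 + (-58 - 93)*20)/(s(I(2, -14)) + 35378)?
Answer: 7253845/5483781 ≈ 1.3228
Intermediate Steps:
I(J, X) = 3
s(N) = (-194 + N)/(-158 + N)
(49819 + (-58 - 93)*20)/(s(I(2, -14)) + 35378) = (49819 + (-58 - 93)*20)/((-194 + 3)/(-158 + 3) + 35378) = (49819 - 151*20)/(-191/(-155) + 35378) = (49819 - 3020)/(-1/155*(-191) + 35378) = 46799/(191/155 + 35378) = 46799/(5483781/155) = 46799*(155/5483781) = 7253845/5483781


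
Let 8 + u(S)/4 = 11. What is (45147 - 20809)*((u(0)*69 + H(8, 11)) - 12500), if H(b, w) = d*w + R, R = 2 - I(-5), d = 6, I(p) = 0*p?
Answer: -282418152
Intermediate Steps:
I(p) = 0
u(S) = 12 (u(S) = -32 + 4*11 = -32 + 44 = 12)
R = 2 (R = 2 - 1*0 = 2 + 0 = 2)
H(b, w) = 2 + 6*w (H(b, w) = 6*w + 2 = 2 + 6*w)
(45147 - 20809)*((u(0)*69 + H(8, 11)) - 12500) = (45147 - 20809)*((12*69 + (2 + 6*11)) - 12500) = 24338*((828 + (2 + 66)) - 12500) = 24338*((828 + 68) - 12500) = 24338*(896 - 12500) = 24338*(-11604) = -282418152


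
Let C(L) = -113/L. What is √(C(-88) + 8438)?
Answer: √16338454/44 ≈ 91.866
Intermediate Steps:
√(C(-88) + 8438) = √(-113/(-88) + 8438) = √(-113*(-1/88) + 8438) = √(113/88 + 8438) = √(742657/88) = √16338454/44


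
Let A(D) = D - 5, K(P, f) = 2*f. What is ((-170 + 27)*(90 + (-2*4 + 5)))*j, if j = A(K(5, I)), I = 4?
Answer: -37323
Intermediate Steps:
A(D) = -5 + D
j = 3 (j = -5 + 2*4 = -5 + 8 = 3)
((-170 + 27)*(90 + (-2*4 + 5)))*j = ((-170 + 27)*(90 + (-2*4 + 5)))*3 = -143*(90 + (-8 + 5))*3 = -143*(90 - 3)*3 = -143*87*3 = -12441*3 = -37323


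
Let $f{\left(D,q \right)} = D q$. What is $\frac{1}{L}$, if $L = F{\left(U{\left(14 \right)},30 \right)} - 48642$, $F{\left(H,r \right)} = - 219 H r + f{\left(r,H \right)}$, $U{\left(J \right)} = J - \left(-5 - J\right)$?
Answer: $- \frac{1}{264462} \approx -3.7813 \cdot 10^{-6}$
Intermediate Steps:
$U{\left(J \right)} = 5 + 2 J$ ($U{\left(J \right)} = J + \left(5 + J\right) = 5 + 2 J$)
$F{\left(H,r \right)} = - 218 H r$ ($F{\left(H,r \right)} = - 219 H r + r H = - 219 H r + H r = - 218 H r$)
$L = -264462$ ($L = \left(-218\right) \left(5 + 2 \cdot 14\right) 30 - 48642 = \left(-218\right) \left(5 + 28\right) 30 - 48642 = \left(-218\right) 33 \cdot 30 - 48642 = -215820 - 48642 = -264462$)
$\frac{1}{L} = \frac{1}{-264462} = - \frac{1}{264462}$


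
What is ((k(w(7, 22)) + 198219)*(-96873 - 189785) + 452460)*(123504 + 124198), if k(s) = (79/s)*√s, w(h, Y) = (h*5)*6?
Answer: -14074578649542684 - 400675359526*√210/15 ≈ -1.4075e+16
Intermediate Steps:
w(h, Y) = 30*h (w(h, Y) = (5*h)*6 = 30*h)
k(s) = 79/√s
((k(w(7, 22)) + 198219)*(-96873 - 189785) + 452460)*(123504 + 124198) = ((79/√(30*7) + 198219)*(-96873 - 189785) + 452460)*(123504 + 124198) = ((79/√210 + 198219)*(-286658) + 452460)*247702 = ((79*(√210/210) + 198219)*(-286658) + 452460)*247702 = ((79*√210/210 + 198219)*(-286658) + 452460)*247702 = ((198219 + 79*√210/210)*(-286658) + 452460)*247702 = ((-56821062102 - 11322991*√210/105) + 452460)*247702 = (-56820609642 - 11322991*√210/105)*247702 = -14074578649542684 - 400675359526*√210/15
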